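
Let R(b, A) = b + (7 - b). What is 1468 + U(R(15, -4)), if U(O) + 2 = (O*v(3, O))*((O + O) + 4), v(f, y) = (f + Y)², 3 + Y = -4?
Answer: 3482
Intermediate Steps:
Y = -7 (Y = -3 - 4 = -7)
R(b, A) = 7
v(f, y) = (-7 + f)² (v(f, y) = (f - 7)² = (-7 + f)²)
U(O) = -2 + 16*O*(4 + 2*O) (U(O) = -2 + (O*(-7 + 3)²)*((O + O) + 4) = -2 + (O*(-4)²)*(2*O + 4) = -2 + (O*16)*(4 + 2*O) = -2 + (16*O)*(4 + 2*O) = -2 + 16*O*(4 + 2*O))
1468 + U(R(15, -4)) = 1468 + (-2 + 32*7² + 64*7) = 1468 + (-2 + 32*49 + 448) = 1468 + (-2 + 1568 + 448) = 1468 + 2014 = 3482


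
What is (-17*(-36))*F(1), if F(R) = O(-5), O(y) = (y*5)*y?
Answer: 76500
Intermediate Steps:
O(y) = 5*y² (O(y) = (5*y)*y = 5*y²)
F(R) = 125 (F(R) = 5*(-5)² = 5*25 = 125)
(-17*(-36))*F(1) = -17*(-36)*125 = 612*125 = 76500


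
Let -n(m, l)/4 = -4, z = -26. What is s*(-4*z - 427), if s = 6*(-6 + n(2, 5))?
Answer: -19380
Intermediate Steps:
n(m, l) = 16 (n(m, l) = -4*(-4) = 16)
s = 60 (s = 6*(-6 + 16) = 6*10 = 60)
s*(-4*z - 427) = 60*(-4*(-26) - 427) = 60*(104 - 427) = 60*(-323) = -19380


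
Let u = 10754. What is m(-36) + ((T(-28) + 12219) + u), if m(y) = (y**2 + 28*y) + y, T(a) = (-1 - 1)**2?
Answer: 23229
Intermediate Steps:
T(a) = 4 (T(a) = (-2)**2 = 4)
m(y) = y**2 + 29*y
m(-36) + ((T(-28) + 12219) + u) = -36*(29 - 36) + ((4 + 12219) + 10754) = -36*(-7) + (12223 + 10754) = 252 + 22977 = 23229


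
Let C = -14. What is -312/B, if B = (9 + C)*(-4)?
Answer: -78/5 ≈ -15.600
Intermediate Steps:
B = 20 (B = (9 - 14)*(-4) = -5*(-4) = 20)
-312/B = -312/20 = -312*1/20 = -78/5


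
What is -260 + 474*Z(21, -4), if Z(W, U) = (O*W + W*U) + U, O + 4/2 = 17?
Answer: 107338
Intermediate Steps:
O = 15 (O = -2 + 17 = 15)
Z(W, U) = U + 15*W + U*W (Z(W, U) = (15*W + W*U) + U = (15*W + U*W) + U = U + 15*W + U*W)
-260 + 474*Z(21, -4) = -260 + 474*(-4 + 15*21 - 4*21) = -260 + 474*(-4 + 315 - 84) = -260 + 474*227 = -260 + 107598 = 107338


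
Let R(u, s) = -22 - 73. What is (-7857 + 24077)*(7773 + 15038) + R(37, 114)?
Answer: 369994325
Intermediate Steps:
R(u, s) = -95
(-7857 + 24077)*(7773 + 15038) + R(37, 114) = (-7857 + 24077)*(7773 + 15038) - 95 = 16220*22811 - 95 = 369994420 - 95 = 369994325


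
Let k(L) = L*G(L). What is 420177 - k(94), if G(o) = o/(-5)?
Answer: 2109721/5 ≈ 4.2194e+5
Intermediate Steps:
G(o) = -o/5 (G(o) = o*(-⅕) = -o/5)
k(L) = -L²/5 (k(L) = L*(-L/5) = -L²/5)
420177 - k(94) = 420177 - (-1)*94²/5 = 420177 - (-1)*8836/5 = 420177 - 1*(-8836/5) = 420177 + 8836/5 = 2109721/5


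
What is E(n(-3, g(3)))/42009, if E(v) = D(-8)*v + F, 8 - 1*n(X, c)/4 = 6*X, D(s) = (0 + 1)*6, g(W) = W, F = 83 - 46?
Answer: 661/42009 ≈ 0.015735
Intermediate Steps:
F = 37
D(s) = 6 (D(s) = 1*6 = 6)
n(X, c) = 32 - 24*X
E(v) = 37 + 6*v (E(v) = 6*v + 37 = 37 + 6*v)
E(n(-3, g(3)))/42009 = (37 + 6*(32 - 24*(-3)))/42009 = (37 + 6*(32 + 72))*(1/42009) = (37 + 6*104)*(1/42009) = (37 + 624)*(1/42009) = 661*(1/42009) = 661/42009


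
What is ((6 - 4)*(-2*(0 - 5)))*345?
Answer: 6900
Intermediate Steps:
((6 - 4)*(-2*(0 - 5)))*345 = (2*(-2*(-5)))*345 = (2*10)*345 = 20*345 = 6900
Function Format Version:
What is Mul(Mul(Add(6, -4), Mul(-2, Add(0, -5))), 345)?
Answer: 6900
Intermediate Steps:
Mul(Mul(Add(6, -4), Mul(-2, Add(0, -5))), 345) = Mul(Mul(2, Mul(-2, -5)), 345) = Mul(Mul(2, 10), 345) = Mul(20, 345) = 6900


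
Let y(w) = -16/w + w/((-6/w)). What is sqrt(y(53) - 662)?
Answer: I*sqrt(114317502)/318 ≈ 33.622*I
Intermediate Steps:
y(w) = -16/w - w**2/6 (y(w) = -16/w + w*(-w/6) = -16/w - w**2/6)
sqrt(y(53) - 662) = sqrt((1/6)*(-96 - 1*53**3)/53 - 662) = sqrt((1/6)*(1/53)*(-96 - 1*148877) - 662) = sqrt((1/6)*(1/53)*(-96 - 148877) - 662) = sqrt((1/6)*(1/53)*(-148973) - 662) = sqrt(-148973/318 - 662) = sqrt(-359489/318) = I*sqrt(114317502)/318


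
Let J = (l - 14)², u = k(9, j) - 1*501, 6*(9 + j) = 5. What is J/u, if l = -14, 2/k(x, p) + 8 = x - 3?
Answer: -392/251 ≈ -1.5618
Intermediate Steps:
j = -49/6 (j = -9 + (⅙)*5 = -9 + ⅚ = -49/6 ≈ -8.1667)
k(x, p) = 2/(-11 + x) (k(x, p) = 2/(-8 + (x - 3)) = 2/(-8 + (-3 + x)) = 2/(-11 + x))
u = -502 (u = 2/(-11 + 9) - 1*501 = 2/(-2) - 501 = 2*(-½) - 501 = -1 - 501 = -502)
J = 784 (J = (-14 - 14)² = (-28)² = 784)
J/u = 784/(-502) = 784*(-1/502) = -392/251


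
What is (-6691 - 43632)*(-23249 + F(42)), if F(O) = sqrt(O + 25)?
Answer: 1169959427 - 50323*sqrt(67) ≈ 1.1695e+9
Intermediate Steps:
F(O) = sqrt(25 + O)
(-6691 - 43632)*(-23249 + F(42)) = (-6691 - 43632)*(-23249 + sqrt(25 + 42)) = -50323*(-23249 + sqrt(67)) = 1169959427 - 50323*sqrt(67)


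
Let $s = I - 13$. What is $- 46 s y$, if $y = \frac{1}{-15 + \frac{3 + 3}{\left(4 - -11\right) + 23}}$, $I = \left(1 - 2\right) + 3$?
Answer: $- \frac{4807}{141} \approx -34.092$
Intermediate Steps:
$I = 2$ ($I = -1 + 3 = 2$)
$y = - \frac{19}{282}$ ($y = \frac{1}{-15 + \frac{6}{\left(4 + 11\right) + 23}} = \frac{1}{-15 + \frac{6}{15 + 23}} = \frac{1}{-15 + \frac{6}{38}} = \frac{1}{-15 + 6 \cdot \frac{1}{38}} = \frac{1}{-15 + \frac{3}{19}} = \frac{1}{- \frac{282}{19}} = - \frac{19}{282} \approx -0.067376$)
$s = -11$ ($s = 2 - 13 = -11$)
$- 46 s y = \left(-46\right) \left(-11\right) \left(- \frac{19}{282}\right) = 506 \left(- \frac{19}{282}\right) = - \frac{4807}{141}$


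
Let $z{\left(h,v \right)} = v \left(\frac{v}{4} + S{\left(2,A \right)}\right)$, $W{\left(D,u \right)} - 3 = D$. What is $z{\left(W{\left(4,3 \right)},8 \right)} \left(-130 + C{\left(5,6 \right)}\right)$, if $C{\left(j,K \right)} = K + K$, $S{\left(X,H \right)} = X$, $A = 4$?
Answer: $-3776$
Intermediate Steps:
$W{\left(D,u \right)} = 3 + D$
$C{\left(j,K \right)} = 2 K$
$z{\left(h,v \right)} = v \left(2 + \frac{v}{4}\right)$ ($z{\left(h,v \right)} = v \left(\frac{v}{4} + 2\right) = v \left(2 + \frac{v}{4}\right)$)
$z{\left(W{\left(4,3 \right)},8 \right)} \left(-130 + C{\left(5,6 \right)}\right) = \frac{1}{4} \cdot 8 \left(8 + 8\right) \left(-130 + 2 \cdot 6\right) = \frac{1}{4} \cdot 8 \cdot 16 \left(-130 + 12\right) = 32 \left(-118\right) = -3776$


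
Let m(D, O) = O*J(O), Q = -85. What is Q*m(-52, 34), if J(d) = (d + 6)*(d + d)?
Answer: -7860800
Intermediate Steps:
J(d) = 2*d*(6 + d) (J(d) = (6 + d)*(2*d) = 2*d*(6 + d))
m(D, O) = 2*O²*(6 + O) (m(D, O) = O*(2*O*(6 + O)) = 2*O²*(6 + O))
Q*m(-52, 34) = -170*34²*(6 + 34) = -170*1156*40 = -85*92480 = -7860800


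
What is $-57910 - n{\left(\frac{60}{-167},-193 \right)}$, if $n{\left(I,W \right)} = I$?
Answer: $- \frac{9670910}{167} \approx -57910.0$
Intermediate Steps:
$-57910 - n{\left(\frac{60}{-167},-193 \right)} = -57910 - \frac{60}{-167} = -57910 - 60 \left(- \frac{1}{167}\right) = -57910 - - \frac{60}{167} = -57910 + \frac{60}{167} = - \frac{9670910}{167}$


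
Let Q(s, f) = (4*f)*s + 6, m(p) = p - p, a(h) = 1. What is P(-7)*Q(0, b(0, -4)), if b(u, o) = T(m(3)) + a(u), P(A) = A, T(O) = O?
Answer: -42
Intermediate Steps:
m(p) = 0
b(u, o) = 1 (b(u, o) = 0 + 1 = 1)
Q(s, f) = 6 + 4*f*s (Q(s, f) = 4*f*s + 6 = 6 + 4*f*s)
P(-7)*Q(0, b(0, -4)) = -7*(6 + 4*1*0) = -7*(6 + 0) = -7*6 = -42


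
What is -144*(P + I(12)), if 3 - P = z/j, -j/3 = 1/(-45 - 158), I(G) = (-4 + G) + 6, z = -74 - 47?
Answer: -1181472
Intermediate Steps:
z = -121
I(G) = 2 + G
j = 3/203 (j = -3/(-45 - 158) = -3/(-203) = -3*(-1/203) = 3/203 ≈ 0.014778)
P = 24572/3 (P = 3 - (-121)/3/203 = 3 - (-121)*203/3 = 3 - 1*(-24563/3) = 3 + 24563/3 = 24572/3 ≈ 8190.7)
-144*(P + I(12)) = -144*(24572/3 + (2 + 12)) = -144*(24572/3 + 14) = -144*24614/3 = -1181472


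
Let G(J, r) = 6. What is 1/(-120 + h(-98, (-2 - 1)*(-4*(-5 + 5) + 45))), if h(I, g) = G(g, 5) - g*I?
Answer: -1/13344 ≈ -7.4940e-5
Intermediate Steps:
h(I, g) = 6 - I*g (h(I, g) = 6 - g*I = 6 - I*g)
1/(-120 + h(-98, (-2 - 1)*(-4*(-5 + 5) + 45))) = 1/(-120 + (6 - 1*(-98)*(-2 - 1)*(-4*(-5 + 5) + 45))) = 1/(-120 + (6 - 1*(-98)*(-3*(-4*0 + 45)))) = 1/(-120 + (6 - 1*(-98)*(-3*(0 + 45)))) = 1/(-120 + (6 - 1*(-98)*(-3*45))) = 1/(-120 + (6 - 1*(-98)*(-135))) = 1/(-120 + (6 - 13230)) = 1/(-120 - 13224) = 1/(-13344) = -1/13344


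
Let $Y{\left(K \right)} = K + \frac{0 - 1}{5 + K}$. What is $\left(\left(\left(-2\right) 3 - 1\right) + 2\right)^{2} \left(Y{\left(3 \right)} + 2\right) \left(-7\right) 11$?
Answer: $- \frac{75075}{8} \approx -9384.4$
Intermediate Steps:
$Y{\left(K \right)} = K - \frac{1}{5 + K}$
$\left(\left(\left(-2\right) 3 - 1\right) + 2\right)^{2} \left(Y{\left(3 \right)} + 2\right) \left(-7\right) 11 = \left(\left(\left(-2\right) 3 - 1\right) + 2\right)^{2} \left(\frac{-1 + 3^{2} + 5 \cdot 3}{5 + 3} + 2\right) \left(-7\right) 11 = \left(\left(-6 - 1\right) + 2\right)^{2} \left(\frac{-1 + 9 + 15}{8} + 2\right) \left(-7\right) 11 = \left(-7 + 2\right)^{2} \left(\frac{1}{8} \cdot 23 + 2\right) \left(-7\right) 11 = \left(-5\right)^{2} \left(\frac{23}{8} + 2\right) \left(-7\right) 11 = 25 \cdot \frac{39}{8} \left(-7\right) 11 = 25 \left(\left(- \frac{273}{8}\right) 11\right) = 25 \left(- \frac{3003}{8}\right) = - \frac{75075}{8}$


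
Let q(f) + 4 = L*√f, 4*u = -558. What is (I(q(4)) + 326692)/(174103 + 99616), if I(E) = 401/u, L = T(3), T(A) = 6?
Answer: 91146266/76367601 ≈ 1.1935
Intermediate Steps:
u = -279/2 (u = (¼)*(-558) = -279/2 ≈ -139.50)
L = 6
q(f) = -4 + 6*√f
I(E) = -802/279 (I(E) = 401/(-279/2) = 401*(-2/279) = -802/279)
(I(q(4)) + 326692)/(174103 + 99616) = (-802/279 + 326692)/(174103 + 99616) = (91146266/279)/273719 = (91146266/279)*(1/273719) = 91146266/76367601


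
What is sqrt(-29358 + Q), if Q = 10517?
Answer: I*sqrt(18841) ≈ 137.26*I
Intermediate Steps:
sqrt(-29358 + Q) = sqrt(-29358 + 10517) = sqrt(-18841) = I*sqrt(18841)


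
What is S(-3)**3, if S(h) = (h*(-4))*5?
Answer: 216000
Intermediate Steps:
S(h) = -20*h (S(h) = -4*h*5 = -20*h)
S(-3)**3 = (-20*(-3))**3 = 60**3 = 216000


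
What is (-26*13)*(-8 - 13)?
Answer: 7098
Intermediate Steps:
(-26*13)*(-8 - 13) = -338*(-21) = 7098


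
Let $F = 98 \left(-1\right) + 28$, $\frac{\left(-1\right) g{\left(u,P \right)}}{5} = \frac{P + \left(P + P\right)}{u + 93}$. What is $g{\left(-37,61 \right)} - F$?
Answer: $\frac{3005}{56} \approx 53.661$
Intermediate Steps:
$g{\left(u,P \right)} = - \frac{15 P}{93 + u}$ ($g{\left(u,P \right)} = - 5 \frac{P + \left(P + P\right)}{u + 93} = - 5 \frac{P + 2 P}{93 + u} = - 5 \frac{3 P}{93 + u} = - \frac{15 P}{93 + u}$)
$F = -70$ ($F = -98 + 28 = -70$)
$g{\left(-37,61 \right)} - F = \left(-15\right) 61 \frac{1}{93 - 37} - -70 = \left(-15\right) 61 \cdot \frac{1}{56} + 70 = - \frac{915}{56} + 70 = \frac{3005}{56}$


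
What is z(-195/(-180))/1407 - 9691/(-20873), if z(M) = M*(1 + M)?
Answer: 1970257853/4229036784 ≈ 0.46589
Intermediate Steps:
z(-195/(-180))/1407 - 9691/(-20873) = ((-195/(-180))*(1 - 195/(-180)))/1407 - 9691/(-20873) = ((-195*(-1/180))*(1 - 195*(-1/180)))*(1/1407) - 9691*(-1/20873) = (13*(1 + 13/12)/12)*(1/1407) + 9691/20873 = ((13/12)*(25/12))*(1/1407) + 9691/20873 = (325/144)*(1/1407) + 9691/20873 = 325/202608 + 9691/20873 = 1970257853/4229036784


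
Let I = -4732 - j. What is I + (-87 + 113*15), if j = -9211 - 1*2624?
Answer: 8711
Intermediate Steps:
j = -11835 (j = -9211 - 2624 = -11835)
I = 7103 (I = -4732 - 1*(-11835) = -4732 + 11835 = 7103)
I + (-87 + 113*15) = 7103 + (-87 + 113*15) = 7103 + (-87 + 1695) = 7103 + 1608 = 8711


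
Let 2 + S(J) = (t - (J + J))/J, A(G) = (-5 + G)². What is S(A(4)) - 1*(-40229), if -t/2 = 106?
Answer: 40013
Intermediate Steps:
t = -212 (t = -2*106 = -212)
S(J) = -2 + (-212 - 2*J)/J (S(J) = -2 + (-212 - (J + J))/J = -2 + (-212 - 2*J)/J)
S(A(4)) - 1*(-40229) = (-4 - 212/(-5 + 4)²) - 1*(-40229) = (-4 - 212/((-1)²)) + 40229 = (-4 - 212/1) + 40229 = (-4 - 212*1) + 40229 = (-4 - 212) + 40229 = -216 + 40229 = 40013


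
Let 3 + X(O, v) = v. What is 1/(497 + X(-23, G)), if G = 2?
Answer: 1/496 ≈ 0.0020161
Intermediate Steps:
X(O, v) = -3 + v
1/(497 + X(-23, G)) = 1/(497 + (-3 + 2)) = 1/(497 - 1) = 1/496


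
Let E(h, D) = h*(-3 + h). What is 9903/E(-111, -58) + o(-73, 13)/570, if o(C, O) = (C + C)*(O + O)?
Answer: -123947/21090 ≈ -5.8771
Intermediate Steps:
o(C, O) = 4*C*O (o(C, O) = (2*C)*(2*O) = 4*C*O)
9903/E(-111, -58) + o(-73, 13)/570 = 9903/((-111*(-3 - 111))) + (4*(-73)*13)/570 = 9903/((-111*(-114))) - 3796*1/570 = 9903/12654 - 1898/285 = 9903*(1/12654) - 1898/285 = 3301/4218 - 1898/285 = -123947/21090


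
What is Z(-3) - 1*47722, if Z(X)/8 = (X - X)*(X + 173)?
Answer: -47722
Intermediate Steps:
Z(X) = 0 (Z(X) = 8*((X - X)*(X + 173)) = 8*(0*(173 + X)) = 8*0 = 0)
Z(-3) - 1*47722 = 0 - 1*47722 = 0 - 47722 = -47722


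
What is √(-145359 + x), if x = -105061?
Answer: 2*I*√62605 ≈ 500.42*I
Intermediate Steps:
√(-145359 + x) = √(-145359 - 105061) = √(-250420) = 2*I*√62605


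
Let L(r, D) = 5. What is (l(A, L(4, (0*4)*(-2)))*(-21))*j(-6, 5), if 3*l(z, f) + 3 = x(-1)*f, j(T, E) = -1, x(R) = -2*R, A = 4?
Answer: 49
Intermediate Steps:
l(z, f) = -1 + 2*f/3 (l(z, f) = -1 + ((-2*(-1))*f)/3 = -1 + (2*f)/3 = -1 + 2*f/3)
(l(A, L(4, (0*4)*(-2)))*(-21))*j(-6, 5) = ((-1 + (⅔)*5)*(-21))*(-1) = ((-1 + 10/3)*(-21))*(-1) = ((7/3)*(-21))*(-1) = -49*(-1) = 49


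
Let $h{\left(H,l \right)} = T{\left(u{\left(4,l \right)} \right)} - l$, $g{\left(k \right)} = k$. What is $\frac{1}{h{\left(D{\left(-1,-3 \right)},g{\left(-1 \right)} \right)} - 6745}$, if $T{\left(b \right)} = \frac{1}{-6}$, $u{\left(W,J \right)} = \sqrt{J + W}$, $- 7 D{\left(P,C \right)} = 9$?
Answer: $- \frac{6}{40465} \approx -0.00014828$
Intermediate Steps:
$D{\left(P,C \right)} = - \frac{9}{7}$ ($D{\left(P,C \right)} = \left(- \frac{1}{7}\right) 9 = - \frac{9}{7}$)
$T{\left(b \right)} = - \frac{1}{6}$
$h{\left(H,l \right)} = - \frac{1}{6} - l$
$\frac{1}{h{\left(D{\left(-1,-3 \right)},g{\left(-1 \right)} \right)} - 6745} = \frac{1}{\left(- \frac{1}{6} - -1\right) - 6745} = \frac{1}{\left(- \frac{1}{6} + 1\right) - 6745} = \frac{1}{\frac{5}{6} - 6745} = \frac{1}{- \frac{40465}{6}} = - \frac{6}{40465}$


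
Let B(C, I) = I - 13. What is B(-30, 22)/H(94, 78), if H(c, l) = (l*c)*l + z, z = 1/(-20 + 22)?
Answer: 18/1143793 ≈ 1.5737e-5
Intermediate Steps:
B(C, I) = -13 + I
z = ½ (z = 1/2 = ½ ≈ 0.50000)
H(c, l) = ½ + c*l² (H(c, l) = (l*c)*l + ½ = (c*l)*l + ½ = c*l² + ½ = ½ + c*l²)
B(-30, 22)/H(94, 78) = (-13 + 22)/(½ + 94*78²) = 9/(½ + 94*6084) = 9/(½ + 571896) = 9/(1143793/2) = 9*(2/1143793) = 18/1143793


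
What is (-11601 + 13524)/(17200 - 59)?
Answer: 1923/17141 ≈ 0.11219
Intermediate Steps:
(-11601 + 13524)/(17200 - 59) = 1923/17141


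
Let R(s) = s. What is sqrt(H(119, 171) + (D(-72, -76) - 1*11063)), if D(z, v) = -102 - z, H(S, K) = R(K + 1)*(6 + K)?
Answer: sqrt(19351) ≈ 139.11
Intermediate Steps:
H(S, K) = (1 + K)*(6 + K) (H(S, K) = (K + 1)*(6 + K) = (1 + K)*(6 + K))
sqrt(H(119, 171) + (D(-72, -76) - 1*11063)) = sqrt((1 + 171)*(6 + 171) + ((-102 - 1*(-72)) - 1*11063)) = sqrt(172*177 + ((-102 + 72) - 11063)) = sqrt(30444 + (-30 - 11063)) = sqrt(30444 - 11093) = sqrt(19351)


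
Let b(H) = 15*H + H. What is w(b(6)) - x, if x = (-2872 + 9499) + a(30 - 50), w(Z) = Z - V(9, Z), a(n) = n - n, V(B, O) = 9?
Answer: -6540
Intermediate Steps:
b(H) = 16*H
a(n) = 0
w(Z) = -9 + Z (w(Z) = Z - 1*9 = Z - 9 = -9 + Z)
x = 6627 (x = (-2872 + 9499) + 0 = 6627 + 0 = 6627)
w(b(6)) - x = (-9 + 16*6) - 1*6627 = (-9 + 96) - 6627 = 87 - 6627 = -6540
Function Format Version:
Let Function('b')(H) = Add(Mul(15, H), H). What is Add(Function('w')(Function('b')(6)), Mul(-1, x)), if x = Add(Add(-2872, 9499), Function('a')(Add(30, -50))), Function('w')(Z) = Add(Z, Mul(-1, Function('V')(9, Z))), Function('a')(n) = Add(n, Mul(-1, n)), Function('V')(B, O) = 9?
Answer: -6540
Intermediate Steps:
Function('b')(H) = Mul(16, H)
Function('a')(n) = 0
Function('w')(Z) = Add(-9, Z) (Function('w')(Z) = Add(Z, Mul(-1, 9)) = Add(Z, -9) = Add(-9, Z))
x = 6627 (x = Add(Add(-2872, 9499), 0) = Add(6627, 0) = 6627)
Add(Function('w')(Function('b')(6)), Mul(-1, x)) = Add(Add(-9, Mul(16, 6)), Mul(-1, 6627)) = Add(Add(-9, 96), -6627) = Add(87, -6627) = -6540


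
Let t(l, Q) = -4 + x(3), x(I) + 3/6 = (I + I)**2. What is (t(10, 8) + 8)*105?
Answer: 8295/2 ≈ 4147.5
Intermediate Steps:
x(I) = -1/2 + 4*I**2 (x(I) = -1/2 + (I + I)**2 = -1/2 + (2*I)**2 = -1/2 + 4*I**2)
t(l, Q) = 63/2 (t(l, Q) = -4 + (-1/2 + 4*3**2) = -4 + (-1/2 + 4*9) = -4 + (-1/2 + 36) = -4 + 71/2 = 63/2)
(t(10, 8) + 8)*105 = (63/2 + 8)*105 = (79/2)*105 = 8295/2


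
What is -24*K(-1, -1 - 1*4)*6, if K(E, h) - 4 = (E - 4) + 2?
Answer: -144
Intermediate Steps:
K(E, h) = 2 + E (K(E, h) = 4 + ((E - 4) + 2) = 4 + ((-4 + E) + 2) = 4 + (-2 + E) = 2 + E)
-24*K(-1, -1 - 1*4)*6 = -24*(2 - 1)*6 = -24*1*6 = -24*6 = -144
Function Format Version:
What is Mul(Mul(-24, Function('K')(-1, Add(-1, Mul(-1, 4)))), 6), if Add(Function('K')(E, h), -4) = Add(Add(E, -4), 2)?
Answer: -144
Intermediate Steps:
Function('K')(E, h) = Add(2, E) (Function('K')(E, h) = Add(4, Add(Add(E, -4), 2)) = Add(4, Add(Add(-4, E), 2)) = Add(4, Add(-2, E)) = Add(2, E))
Mul(Mul(-24, Function('K')(-1, Add(-1, Mul(-1, 4)))), 6) = Mul(Mul(-24, Add(2, -1)), 6) = Mul(Mul(-24, 1), 6) = Mul(-24, 6) = -144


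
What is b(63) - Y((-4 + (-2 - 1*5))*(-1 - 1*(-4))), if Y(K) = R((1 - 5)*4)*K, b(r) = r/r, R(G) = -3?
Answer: -98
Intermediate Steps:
b(r) = 1
Y(K) = -3*K
b(63) - Y((-4 + (-2 - 1*5))*(-1 - 1*(-4))) = 1 - (-3)*(-4 + (-2 - 1*5))*(-1 - 1*(-4)) = 1 - (-3)*(-4 + (-2 - 5))*(-1 + 4) = 1 - (-3)*(-4 - 7)*3 = 1 - (-3)*(-11*3) = 1 - (-3)*(-33) = 1 - 1*99 = 1 - 99 = -98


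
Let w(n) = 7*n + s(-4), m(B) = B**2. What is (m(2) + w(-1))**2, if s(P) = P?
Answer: 49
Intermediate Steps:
w(n) = -4 + 7*n (w(n) = 7*n - 4 = -4 + 7*n)
(m(2) + w(-1))**2 = (2**2 + (-4 + 7*(-1)))**2 = (4 + (-4 - 7))**2 = (4 - 11)**2 = (-7)**2 = 49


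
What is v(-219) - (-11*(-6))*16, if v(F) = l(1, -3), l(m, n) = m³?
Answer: -1055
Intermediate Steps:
v(F) = 1 (v(F) = 1³ = 1)
v(-219) - (-11*(-6))*16 = 1 - (-11*(-6))*16 = 1 - 66*16 = 1 - 1*1056 = 1 - 1056 = -1055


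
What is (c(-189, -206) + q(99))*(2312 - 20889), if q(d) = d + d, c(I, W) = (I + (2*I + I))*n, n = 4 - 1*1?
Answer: 38454390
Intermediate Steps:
n = 3 (n = 4 - 1 = 3)
c(I, W) = 12*I (c(I, W) = (I + (2*I + I))*3 = (I + 3*I)*3 = (4*I)*3 = 12*I)
q(d) = 2*d
(c(-189, -206) + q(99))*(2312 - 20889) = (12*(-189) + 2*99)*(2312 - 20889) = (-2268 + 198)*(-18577) = -2070*(-18577) = 38454390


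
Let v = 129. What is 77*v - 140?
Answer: 9793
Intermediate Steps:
77*v - 140 = 77*129 - 140 = 9933 - 140 = 9793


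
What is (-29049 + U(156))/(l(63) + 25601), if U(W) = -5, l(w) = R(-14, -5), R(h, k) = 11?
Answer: -14527/12806 ≈ -1.1344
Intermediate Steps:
l(w) = 11
(-29049 + U(156))/(l(63) + 25601) = (-29049 - 5)/(11 + 25601) = -29054/25612 = -29054*1/25612 = -14527/12806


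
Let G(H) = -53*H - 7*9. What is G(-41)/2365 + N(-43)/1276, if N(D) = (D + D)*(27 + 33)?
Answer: -43232/13717 ≈ -3.1517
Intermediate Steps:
N(D) = 120*D (N(D) = (2*D)*60 = 120*D)
G(H) = -63 - 53*H (G(H) = -53*H - 63 = -63 - 53*H)
G(-41)/2365 + N(-43)/1276 = (-63 - 53*(-41))/2365 + (120*(-43))/1276 = (-63 + 2173)*(1/2365) - 5160*1/1276 = 2110*(1/2365) - 1290/319 = 422/473 - 1290/319 = -43232/13717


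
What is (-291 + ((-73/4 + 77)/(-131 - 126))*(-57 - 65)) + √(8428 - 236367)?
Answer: -135239/514 + I*√227939 ≈ -263.11 + 477.43*I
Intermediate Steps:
(-291 + ((-73/4 + 77)/(-131 - 126))*(-57 - 65)) + √(8428 - 236367) = (-291 + ((-73*¼ + 77)/(-257))*(-122)) + √(-227939) = (-291 + ((-73/4 + 77)*(-1/257))*(-122)) + I*√227939 = (-291 + ((235/4)*(-1/257))*(-122)) + I*√227939 = (-291 - 235/1028*(-122)) + I*√227939 = (-291 + 14335/514) + I*√227939 = -135239/514 + I*√227939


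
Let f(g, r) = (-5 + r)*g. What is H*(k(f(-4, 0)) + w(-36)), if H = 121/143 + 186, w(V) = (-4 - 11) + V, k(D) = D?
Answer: -75299/13 ≈ -5792.2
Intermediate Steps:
f(g, r) = g*(-5 + r)
w(V) = -15 + V
H = 2429/13 (H = 121*(1/143) + 186 = 11/13 + 186 = 2429/13 ≈ 186.85)
H*(k(f(-4, 0)) + w(-36)) = 2429*(-4*(-5 + 0) + (-15 - 36))/13 = 2429*(-4*(-5) - 51)/13 = 2429*(20 - 51)/13 = (2429/13)*(-31) = -75299/13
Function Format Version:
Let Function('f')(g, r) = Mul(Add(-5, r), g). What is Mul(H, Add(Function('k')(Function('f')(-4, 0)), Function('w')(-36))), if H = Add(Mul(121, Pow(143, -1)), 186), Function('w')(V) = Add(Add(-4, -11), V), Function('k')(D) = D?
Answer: Rational(-75299, 13) ≈ -5792.2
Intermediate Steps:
Function('f')(g, r) = Mul(g, Add(-5, r))
Function('w')(V) = Add(-15, V)
H = Rational(2429, 13) (H = Add(Mul(121, Rational(1, 143)), 186) = Add(Rational(11, 13), 186) = Rational(2429, 13) ≈ 186.85)
Mul(H, Add(Function('k')(Function('f')(-4, 0)), Function('w')(-36))) = Mul(Rational(2429, 13), Add(Mul(-4, Add(-5, 0)), Add(-15, -36))) = Mul(Rational(2429, 13), Add(Mul(-4, -5), -51)) = Mul(Rational(2429, 13), Add(20, -51)) = Mul(Rational(2429, 13), -31) = Rational(-75299, 13)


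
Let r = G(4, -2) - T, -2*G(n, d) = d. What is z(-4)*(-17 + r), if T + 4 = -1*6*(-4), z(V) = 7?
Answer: -252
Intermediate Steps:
G(n, d) = -d/2
T = 20 (T = -4 - 1*6*(-4) = -4 - 6*(-4) = -4 + 24 = 20)
r = -19 (r = -1/2*(-2) - 1*20 = 1 - 20 = -19)
z(-4)*(-17 + r) = 7*(-17 - 19) = 7*(-36) = -252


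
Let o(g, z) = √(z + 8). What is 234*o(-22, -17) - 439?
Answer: -439 + 702*I ≈ -439.0 + 702.0*I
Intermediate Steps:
o(g, z) = √(8 + z)
234*o(-22, -17) - 439 = 234*√(8 - 17) - 439 = 234*√(-9) - 439 = 234*(3*I) - 439 = 702*I - 439 = -439 + 702*I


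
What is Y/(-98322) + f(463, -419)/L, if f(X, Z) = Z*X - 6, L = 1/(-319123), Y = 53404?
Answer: 3043597790972707/49161 ≈ 6.1911e+10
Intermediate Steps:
L = -1/319123 ≈ -3.1336e-6
f(X, Z) = -6 + X*Z (f(X, Z) = X*Z - 6 = -6 + X*Z)
Y/(-98322) + f(463, -419)/L = 53404/(-98322) + (-6 + 463*(-419))/(-1/319123) = 53404*(-1/98322) + (-6 - 193997)*(-319123) = -26702/49161 - 194003*(-319123) = -26702/49161 + 61910819369 = 3043597790972707/49161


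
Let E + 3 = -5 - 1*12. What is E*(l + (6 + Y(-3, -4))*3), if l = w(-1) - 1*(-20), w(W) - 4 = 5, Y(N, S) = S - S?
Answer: -940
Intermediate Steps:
Y(N, S) = 0
w(W) = 9 (w(W) = 4 + 5 = 9)
E = -20 (E = -3 + (-5 - 1*12) = -3 + (-5 - 12) = -3 - 17 = -20)
l = 29 (l = 9 - 1*(-20) = 9 + 20 = 29)
E*(l + (6 + Y(-3, -4))*3) = -20*(29 + (6 + 0)*3) = -20*(29 + 6*3) = -20*(29 + 18) = -20*47 = -940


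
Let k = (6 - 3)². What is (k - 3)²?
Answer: 36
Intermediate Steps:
k = 9 (k = 3² = 9)
(k - 3)² = (9 - 3)² = 6² = 36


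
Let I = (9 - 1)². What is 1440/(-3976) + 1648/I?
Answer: 50471/1988 ≈ 25.388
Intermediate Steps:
I = 64 (I = 8² = 64)
1440/(-3976) + 1648/I = 1440/(-3976) + 1648/64 = 1440*(-1/3976) + 1648*(1/64) = -180/497 + 103/4 = 50471/1988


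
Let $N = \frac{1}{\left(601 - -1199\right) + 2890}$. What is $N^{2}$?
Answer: $\frac{1}{21996100} \approx 4.5463 \cdot 10^{-8}$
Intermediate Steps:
$N = \frac{1}{4690}$ ($N = \frac{1}{\left(601 + 1199\right) + 2890} = \frac{1}{1800 + 2890} = \frac{1}{4690} \approx 0.00021322$)
$N^{2} = \left(\frac{1}{4690}\right)^{2} = \frac{1}{21996100}$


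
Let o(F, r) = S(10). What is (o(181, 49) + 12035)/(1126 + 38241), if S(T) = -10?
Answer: 12025/39367 ≈ 0.30546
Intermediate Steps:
o(F, r) = -10
(o(181, 49) + 12035)/(1126 + 38241) = (-10 + 12035)/(1126 + 38241) = 12025/39367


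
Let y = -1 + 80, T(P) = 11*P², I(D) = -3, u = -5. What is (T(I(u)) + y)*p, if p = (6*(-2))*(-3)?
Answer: 6408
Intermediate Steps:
y = 79
p = 36 (p = -12*(-3) = 36)
(T(I(u)) + y)*p = (11*(-3)² + 79)*36 = (11*9 + 79)*36 = (99 + 79)*36 = 178*36 = 6408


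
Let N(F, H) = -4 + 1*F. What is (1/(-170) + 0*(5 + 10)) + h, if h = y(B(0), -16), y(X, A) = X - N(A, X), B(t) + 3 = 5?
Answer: 3739/170 ≈ 21.994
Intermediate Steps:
B(t) = 2 (B(t) = -3 + 5 = 2)
N(F, H) = -4 + F
y(X, A) = 4 + X - A (y(X, A) = X - (-4 + A) = X + (4 - A) = 4 + X - A)
h = 22 (h = 4 + 2 - 1*(-16) = 4 + 2 + 16 = 22)
(1/(-170) + 0*(5 + 10)) + h = (1/(-170) + 0*(5 + 10)) + 22 = (-1/170 + 0*15) + 22 = (-1/170 + 0) + 22 = -1/170 + 22 = 3739/170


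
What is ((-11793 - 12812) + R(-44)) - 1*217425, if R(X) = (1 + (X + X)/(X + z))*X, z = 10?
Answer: -4117194/17 ≈ -2.4219e+5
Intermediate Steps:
R(X) = X*(1 + 2*X/(10 + X)) (R(X) = (1 + (X + X)/(X + 10))*X = (1 + (2*X)/(10 + X))*X = (1 + 2*X/(10 + X))*X = X*(1 + 2*X/(10 + X)))
((-11793 - 12812) + R(-44)) - 1*217425 = ((-11793 - 12812) - 44*(10 + 3*(-44))/(10 - 44)) - 1*217425 = (-24605 - 44*(10 - 132)/(-34)) - 217425 = (-24605 - 44*(-1/34)*(-122)) - 217425 = (-24605 - 2684/17) - 217425 = -420969/17 - 217425 = -4117194/17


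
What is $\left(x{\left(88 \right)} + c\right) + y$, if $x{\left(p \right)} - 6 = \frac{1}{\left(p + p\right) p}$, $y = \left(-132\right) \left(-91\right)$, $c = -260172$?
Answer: $- \frac{3843409151}{15488} \approx -2.4815 \cdot 10^{5}$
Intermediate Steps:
$y = 12012$
$x{\left(p \right)} = 6 + \frac{1}{2 p^{2}}$ ($x{\left(p \right)} = 6 + \frac{1}{\left(p + p\right) p} = 6 + \frac{1}{2 p p} = 6 + \frac{\frac{1}{2} \frac{1}{p}}{p} = 6 + \frac{1}{2 p^{2}}$)
$\left(x{\left(88 \right)} + c\right) + y = \left(\left(6 + \frac{1}{2 \cdot 7744}\right) - 260172\right) + 12012 = \left(\left(6 + \frac{1}{2} \cdot \frac{1}{7744}\right) - 260172\right) + 12012 = \left(\left(6 + \frac{1}{15488}\right) - 260172\right) + 12012 = \left(\frac{92929}{15488} - 260172\right) + 12012 = - \frac{4029451007}{15488} + 12012 = - \frac{3843409151}{15488}$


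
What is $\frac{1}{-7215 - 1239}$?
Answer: $- \frac{1}{8454} \approx -0.00011829$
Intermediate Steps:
$\frac{1}{-7215 - 1239} = \frac{1}{-8454} = - \frac{1}{8454}$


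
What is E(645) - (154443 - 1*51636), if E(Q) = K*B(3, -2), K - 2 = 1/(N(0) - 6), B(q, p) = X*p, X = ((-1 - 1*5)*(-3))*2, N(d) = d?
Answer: -102939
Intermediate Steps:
X = 36 (X = ((-1 - 5)*(-3))*2 = -6*(-3)*2 = 18*2 = 36)
B(q, p) = 36*p
K = 11/6 (K = 2 + 1/(0 - 6) = 2 + 1/(-6) = 2 - ⅙ = 11/6 ≈ 1.8333)
E(Q) = -132 (E(Q) = 11*(36*(-2))/6 = (11/6)*(-72) = -132)
E(645) - (154443 - 1*51636) = -132 - (154443 - 1*51636) = -132 - (154443 - 51636) = -132 - 1*102807 = -132 - 102807 = -102939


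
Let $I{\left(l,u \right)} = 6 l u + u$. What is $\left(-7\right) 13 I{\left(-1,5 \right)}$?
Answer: $2275$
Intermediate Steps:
$I{\left(l,u \right)} = u + 6 l u$ ($I{\left(l,u \right)} = 6 l u + u = u + 6 l u$)
$\left(-7\right) 13 I{\left(-1,5 \right)} = \left(-7\right) 13 \cdot 5 \left(1 + 6 \left(-1\right)\right) = - 91 \cdot 5 \left(1 - 6\right) = - 91 \cdot 5 \left(-5\right) = \left(-91\right) \left(-25\right) = 2275$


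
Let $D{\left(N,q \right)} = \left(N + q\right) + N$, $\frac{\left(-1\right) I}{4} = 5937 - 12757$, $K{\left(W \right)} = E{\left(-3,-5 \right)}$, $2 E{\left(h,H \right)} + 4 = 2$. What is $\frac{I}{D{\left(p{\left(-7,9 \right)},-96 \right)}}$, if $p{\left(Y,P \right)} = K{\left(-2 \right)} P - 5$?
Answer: $-220$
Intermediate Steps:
$E{\left(h,H \right)} = -1$ ($E{\left(h,H \right)} = -2 + \frac{1}{2} \cdot 2 = -2 + 1 = -1$)
$K{\left(W \right)} = -1$
$p{\left(Y,P \right)} = -5 - P$ ($p{\left(Y,P \right)} = - P - 5 = -5 - P$)
$I = 27280$ ($I = - 4 \left(5937 - 12757\right) = \left(-4\right) \left(-6820\right) = 27280$)
$D{\left(N,q \right)} = q + 2 N$
$\frac{I}{D{\left(p{\left(-7,9 \right)},-96 \right)}} = \frac{27280}{-96 + 2 \left(-5 - 9\right)} = \frac{27280}{-96 + 2 \left(-14\right)} = \frac{27280}{-96 - 28} = \frac{27280}{-124} = 27280 \left(- \frac{1}{124}\right) = -220$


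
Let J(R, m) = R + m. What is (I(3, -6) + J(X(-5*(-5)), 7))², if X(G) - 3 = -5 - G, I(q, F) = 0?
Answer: 400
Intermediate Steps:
X(G) = -2 - G (X(G) = 3 + (-5 - G) = -2 - G)
(I(3, -6) + J(X(-5*(-5)), 7))² = (0 + ((-2 - (-5)*(-5)) + 7))² = (0 + ((-2 - 1*25) + 7))² = (0 + ((-2 - 25) + 7))² = (0 + (-27 + 7))² = (0 - 20)² = (-20)² = 400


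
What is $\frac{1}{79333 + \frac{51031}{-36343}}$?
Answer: $\frac{36343}{2883148188} \approx 1.2605 \cdot 10^{-5}$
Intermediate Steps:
$\frac{1}{79333 + \frac{51031}{-36343}} = \frac{1}{79333 + 51031 \left(- \frac{1}{36343}\right)} = \frac{1}{79333 - \frac{51031}{36343}} = \frac{1}{\frac{2883148188}{36343}} = \frac{36343}{2883148188}$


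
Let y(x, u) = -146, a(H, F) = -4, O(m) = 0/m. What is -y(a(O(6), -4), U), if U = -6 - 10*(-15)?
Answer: 146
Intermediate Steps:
O(m) = 0
U = 144 (U = -6 + 150 = 144)
-y(a(O(6), -4), U) = -1*(-146) = 146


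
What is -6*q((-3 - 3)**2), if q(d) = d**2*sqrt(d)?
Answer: -46656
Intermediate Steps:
q(d) = d**(5/2)
-6*q((-3 - 3)**2) = -6*((-3 - 3)**2)**(5/2) = -6*((-6)**2)**(5/2) = -6*36**(5/2) = -6*7776 = -46656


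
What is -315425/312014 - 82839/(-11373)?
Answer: 7419866407/1182845074 ≈ 6.2729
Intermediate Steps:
-315425/312014 - 82839/(-11373) = -315425*1/312014 - 82839*(-1/11373) = -315425/312014 + 27613/3791 = 7419866407/1182845074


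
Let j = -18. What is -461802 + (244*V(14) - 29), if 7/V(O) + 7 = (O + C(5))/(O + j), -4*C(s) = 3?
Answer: -76229443/165 ≈ -4.6200e+5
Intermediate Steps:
C(s) = -3/4 (C(s) = -1/4*3 = -3/4)
V(O) = 7/(-7 + (-3/4 + O)/(-18 + O)) (V(O) = 7/(-7 + (O - 3/4)/(O - 18)) = 7/(-7 + (-3/4 + O)/(-18 + O)))
-461802 + (244*V(14) - 29) = -461802 + (244*(28*(18 - 1*14)/(3*(-167 + 8*14))) - 29) = -461802 + (244*(28*(18 - 14)/(3*(-167 + 112))) - 29) = -461802 + (244*((28/3)*4/(-55)) - 29) = -461802 + (244*((28/3)*(-1/55)*4) - 29) = -461802 + (244*(-112/165) - 29) = -461802 + (-27328/165 - 29) = -461802 - 32113/165 = -76229443/165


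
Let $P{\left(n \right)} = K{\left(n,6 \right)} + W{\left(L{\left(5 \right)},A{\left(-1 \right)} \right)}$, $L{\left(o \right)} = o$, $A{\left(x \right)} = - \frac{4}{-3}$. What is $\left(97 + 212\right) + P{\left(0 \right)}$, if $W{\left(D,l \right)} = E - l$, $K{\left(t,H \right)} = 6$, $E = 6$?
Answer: $\frac{959}{3} \approx 319.67$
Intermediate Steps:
$A{\left(x \right)} = \frac{4}{3}$ ($A{\left(x \right)} = \left(-4\right) \left(- \frac{1}{3}\right) = \frac{4}{3}$)
$W{\left(D,l \right)} = 6 - l$
$P{\left(n \right)} = \frac{32}{3}$ ($P{\left(n \right)} = 6 + \left(6 - \frac{4}{3}\right) = 6 + \frac{14}{3} = \frac{32}{3}$)
$\left(97 + 212\right) + P{\left(0 \right)} = \left(97 + 212\right) + \frac{32}{3} = 309 + \frac{32}{3} = \frac{959}{3}$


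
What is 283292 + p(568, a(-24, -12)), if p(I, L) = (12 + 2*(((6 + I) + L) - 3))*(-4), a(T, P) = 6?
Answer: 278628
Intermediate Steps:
p(I, L) = -72 - 8*I - 8*L (p(I, L) = (12 + 2*((6 + I + L) - 3))*(-4) = (12 + 2*(3 + I + L))*(-4) = (12 + (6 + 2*I + 2*L))*(-4) = (18 + 2*I + 2*L)*(-4) = -72 - 8*I - 8*L)
283292 + p(568, a(-24, -12)) = 283292 + (-72 - 8*568 - 8*6) = 283292 + (-72 - 4544 - 48) = 283292 - 4664 = 278628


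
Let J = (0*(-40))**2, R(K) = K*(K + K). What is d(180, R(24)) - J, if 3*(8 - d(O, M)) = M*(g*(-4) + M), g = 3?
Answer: -437752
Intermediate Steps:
R(K) = 2*K**2 (R(K) = K*(2*K) = 2*K**2)
J = 0 (J = 0**2 = 0)
d(O, M) = 8 - M*(-12 + M)/3 (d(O, M) = 8 - M*(3*(-4) + M)/3 = 8 - M*(-12 + M)/3)
d(180, R(24)) - J = (8 + 4*(2*24**2) - (2*24**2)**2/3) - 1*0 = (8 + 4*(2*576) - (2*576)**2/3) + 0 = (8 + 4*1152 - 1/3*1152**2) + 0 = (8 + 4608 - 1/3*1327104) + 0 = (8 + 4608 - 442368) + 0 = -437752 + 0 = -437752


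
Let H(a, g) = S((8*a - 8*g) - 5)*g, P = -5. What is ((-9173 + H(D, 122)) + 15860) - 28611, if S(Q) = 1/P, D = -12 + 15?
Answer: -109742/5 ≈ -21948.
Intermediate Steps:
D = 3
S(Q) = -⅕ (S(Q) = 1/(-5) = -⅕)
H(a, g) = -g/5
((-9173 + H(D, 122)) + 15860) - 28611 = ((-9173 - ⅕*122) + 15860) - 28611 = ((-9173 - 122/5) + 15860) - 28611 = (-45987/5 + 15860) - 28611 = 33313/5 - 28611 = -109742/5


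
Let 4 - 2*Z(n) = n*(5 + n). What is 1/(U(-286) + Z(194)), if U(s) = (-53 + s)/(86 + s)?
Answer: -200/3859861 ≈ -5.1815e-5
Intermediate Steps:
Z(n) = 2 - n*(5 + n)/2
U(s) = (-53 + s)/(86 + s)
1/(U(-286) + Z(194)) = 1/((-53 - 286)/(86 - 286) + (2 - 5/2*194 - 1/2*194**2)) = 1/(-339/(-200) + (2 - 485 - 1/2*37636)) = 1/(-1/200*(-339) + (2 - 485 - 18818)) = 1/(339/200 - 19301) = 1/(-3859861/200) = -200/3859861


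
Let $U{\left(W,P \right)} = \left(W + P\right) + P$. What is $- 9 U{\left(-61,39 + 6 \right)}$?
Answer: $-261$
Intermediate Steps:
$U{\left(W,P \right)} = W + 2 P$ ($U{\left(W,P \right)} = \left(P + W\right) + P = W + 2 P$)
$- 9 U{\left(-61,39 + 6 \right)} = - 9 \left(-61 + 2 \left(39 + 6\right)\right) = - 9 \left(-61 + 2 \cdot 45\right) = - 9 \left(-61 + 90\right) = \left(-9\right) 29 = -261$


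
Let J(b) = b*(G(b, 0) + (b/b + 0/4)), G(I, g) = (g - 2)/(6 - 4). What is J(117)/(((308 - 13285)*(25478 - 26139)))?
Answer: 0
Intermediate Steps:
G(I, g) = -1 + g/2 (G(I, g) = (-2 + g)/2 = (-2 + g)*(1/2) = -1 + g/2)
J(b) = 0 (J(b) = b*((-1 + (1/2)*0) + (b/b + 0/4)) = b*((-1 + 0) + (1 + 0*(1/4))) = b*(-1 + (1 + 0)) = b*(-1 + 1) = b*0 = 0)
J(117)/(((308 - 13285)*(25478 - 26139))) = 0/(((308 - 13285)*(25478 - 26139))) = 0/((-12977*(-661))) = 0/8577797 = 0*(1/8577797) = 0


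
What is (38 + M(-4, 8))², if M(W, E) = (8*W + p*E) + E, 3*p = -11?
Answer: 2116/9 ≈ 235.11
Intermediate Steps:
p = -11/3 (p = (⅓)*(-11) = -11/3 ≈ -3.6667)
M(W, E) = 8*W - 8*E/3 (M(W, E) = (8*W - 11*E/3) + E = 8*W - 8*E/3)
(38 + M(-4, 8))² = (38 + (8*(-4) - 8/3*8))² = (38 + (-32 - 64/3))² = (38 - 160/3)² = (-46/3)² = 2116/9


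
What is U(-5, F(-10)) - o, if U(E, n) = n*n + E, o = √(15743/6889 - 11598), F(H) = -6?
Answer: 31 - I*√79882879/83 ≈ 31.0 - 107.68*I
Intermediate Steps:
o = I*√79882879/83 (o = √(15743*(1/6889) - 11598) = √(15743/6889 - 11598) = √(-79882879/6889) = I*√79882879/83 ≈ 107.68*I)
U(E, n) = E + n² (U(E, n) = n² + E = E + n²)
U(-5, F(-10)) - o = (-5 + (-6)²) - I*√79882879/83 = (-5 + 36) - I*√79882879/83 = 31 - I*√79882879/83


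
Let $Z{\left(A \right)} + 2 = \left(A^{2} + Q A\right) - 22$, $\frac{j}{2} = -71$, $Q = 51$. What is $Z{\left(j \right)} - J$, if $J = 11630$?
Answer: $1268$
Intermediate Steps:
$j = -142$ ($j = 2 \left(-71\right) = -142$)
$Z{\left(A \right)} = -24 + A^{2} + 51 A$ ($Z{\left(A \right)} = -2 - \left(22 - A^{2} - 51 A\right) = -2 + \left(-22 + A^{2} + 51 A\right) = -24 + A^{2} + 51 A$)
$Z{\left(j \right)} - J = \left(-24 + \left(-142\right)^{2} + 51 \left(-142\right)\right) - 11630 = \left(-24 + 20164 - 7242\right) - 11630 = 12898 - 11630 = 1268$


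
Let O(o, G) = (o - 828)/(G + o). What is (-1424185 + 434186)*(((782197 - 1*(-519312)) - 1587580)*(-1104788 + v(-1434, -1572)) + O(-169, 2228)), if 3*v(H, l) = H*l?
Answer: -206061601660805663689/2059 ≈ -1.0008e+17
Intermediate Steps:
O(o, G) = (-828 + o)/(G + o)
v(H, l) = H*l/3 (v(H, l) = (H*l)/3 = H*l/3)
(-1424185 + 434186)*(((782197 - 1*(-519312)) - 1587580)*(-1104788 + v(-1434, -1572)) + O(-169, 2228)) = (-1424185 + 434186)*(((782197 - 1*(-519312)) - 1587580)*(-1104788 + (1/3)*(-1434)*(-1572)) + (-828 - 169)/(2228 - 169)) = -989999*(((782197 + 519312) - 1587580)*(-1104788 + 751416) - 997/2059) = -989999*((1301509 - 1587580)*(-353372) + (1/2059)*(-997)) = -989999*(-286071*(-353372) - 997/2059) = -989999*(101089481412 - 997/2059) = -989999*208143242226311/2059 = -206061601660805663689/2059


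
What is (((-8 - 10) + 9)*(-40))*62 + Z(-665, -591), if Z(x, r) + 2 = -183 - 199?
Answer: 21936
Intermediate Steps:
Z(x, r) = -384 (Z(x, r) = -2 + (-183 - 199) = -2 - 382 = -384)
(((-8 - 10) + 9)*(-40))*62 + Z(-665, -591) = (((-8 - 10) + 9)*(-40))*62 - 384 = ((-18 + 9)*(-40))*62 - 384 = -9*(-40)*62 - 384 = 360*62 - 384 = 22320 - 384 = 21936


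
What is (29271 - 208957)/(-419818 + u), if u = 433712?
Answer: -89843/6947 ≈ -12.933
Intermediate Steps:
(29271 - 208957)/(-419818 + u) = (29271 - 208957)/(-419818 + 433712) = -179686/13894 = -179686*1/13894 = -89843/6947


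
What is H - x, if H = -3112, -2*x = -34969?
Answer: -41193/2 ≈ -20597.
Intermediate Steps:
x = 34969/2 (x = -1/2*(-34969) = 34969/2 ≈ 17485.)
H - x = -3112 - 1*34969/2 = -3112 - 34969/2 = -41193/2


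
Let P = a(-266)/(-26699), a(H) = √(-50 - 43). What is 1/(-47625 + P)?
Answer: -11316281040875/538937884571671906 + 26699*I*√93/1616813653715015718 ≈ -2.0997e-5 + 1.5925e-13*I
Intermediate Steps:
a(H) = I*√93 (a(H) = √(-93) = I*√93)
P = -I*√93/26699 (P = (I*√93)/(-26699) = (I*√93)*(-1/26699) = -I*√93/26699 ≈ -0.0003612*I)
1/(-47625 + P) = 1/(-47625 - I*√93/26699)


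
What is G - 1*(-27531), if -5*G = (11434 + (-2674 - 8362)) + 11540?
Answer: 125717/5 ≈ 25143.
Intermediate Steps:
G = -11938/5 (G = -((11434 + (-2674 - 8362)) + 11540)/5 = -((11434 - 11036) + 11540)/5 = -(398 + 11540)/5 = -⅕*11938 = -11938/5 ≈ -2387.6)
G - 1*(-27531) = -11938/5 - 1*(-27531) = -11938/5 + 27531 = 125717/5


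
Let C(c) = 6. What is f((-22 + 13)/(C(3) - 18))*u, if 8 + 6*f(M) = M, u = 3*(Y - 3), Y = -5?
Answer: 29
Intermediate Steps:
u = -24 (u = 3*(-5 - 3) = 3*(-8) = -24)
f(M) = -4/3 + M/6
f((-22 + 13)/(C(3) - 18))*u = (-4/3 + ((-22 + 13)/(6 - 18))/6)*(-24) = (-4/3 + (-9/(-12))/6)*(-24) = (-4/3 + (-9*(-1/12))/6)*(-24) = (-4/3 + (1/6)*(3/4))*(-24) = (-4/3 + 1/8)*(-24) = -29/24*(-24) = 29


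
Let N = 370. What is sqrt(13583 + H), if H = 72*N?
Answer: sqrt(40223) ≈ 200.56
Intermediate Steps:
H = 26640 (H = 72*370 = 26640)
sqrt(13583 + H) = sqrt(13583 + 26640) = sqrt(40223)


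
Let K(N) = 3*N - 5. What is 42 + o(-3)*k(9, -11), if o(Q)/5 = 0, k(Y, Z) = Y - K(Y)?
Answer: 42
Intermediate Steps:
K(N) = -5 + 3*N
k(Y, Z) = 5 - 2*Y (k(Y, Z) = Y - (-5 + 3*Y) = Y + (5 - 3*Y) = 5 - 2*Y)
o(Q) = 0 (o(Q) = 5*0 = 0)
42 + o(-3)*k(9, -11) = 42 + 0*(5 - 2*9) = 42 + 0*(5 - 18) = 42 + 0*(-13) = 42 + 0 = 42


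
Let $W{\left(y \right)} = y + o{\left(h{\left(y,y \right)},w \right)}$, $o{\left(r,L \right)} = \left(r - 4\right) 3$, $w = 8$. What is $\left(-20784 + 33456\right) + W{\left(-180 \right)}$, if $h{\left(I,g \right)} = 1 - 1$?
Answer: $12480$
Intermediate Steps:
$h{\left(I,g \right)} = 0$
$o{\left(r,L \right)} = -12 + 3 r$ ($o{\left(r,L \right)} = \left(-4 + r\right) 3 = -12 + 3 r$)
$W{\left(y \right)} = -12 + y$ ($W{\left(y \right)} = y + \left(-12 + 3 \cdot 0\right) = y + \left(-12 + 0\right) = y - 12 = -12 + y$)
$\left(-20784 + 33456\right) + W{\left(-180 \right)} = \left(-20784 + 33456\right) - 192 = 12672 - 192 = 12480$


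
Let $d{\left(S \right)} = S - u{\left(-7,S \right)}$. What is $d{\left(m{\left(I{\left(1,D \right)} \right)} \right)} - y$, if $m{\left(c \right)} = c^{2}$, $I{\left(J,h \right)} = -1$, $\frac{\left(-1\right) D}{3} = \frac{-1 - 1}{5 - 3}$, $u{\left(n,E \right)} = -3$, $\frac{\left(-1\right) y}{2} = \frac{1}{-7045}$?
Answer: $\frac{28178}{7045} \approx 3.9997$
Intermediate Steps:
$y = \frac{2}{7045}$ ($y = - \frac{2}{-7045} = \left(-2\right) \left(- \frac{1}{7045}\right) = \frac{2}{7045} \approx 0.00028389$)
$D = 3$ ($D = - 3 \frac{-1 - 1}{5 - 3} = - 3 \left(- \frac{2}{2}\right) = - 3 \left(\left(-2\right) \frac{1}{2}\right) = \left(-3\right) \left(-1\right) = 3$)
$d{\left(S \right)} = 3 + S$ ($d{\left(S \right)} = S - -3 = S + 3 = 3 + S$)
$d{\left(m{\left(I{\left(1,D \right)} \right)} \right)} - y = \left(3 + \left(-1\right)^{2}\right) - \frac{2}{7045} = \left(3 + 1\right) - \frac{2}{7045} = 4 - \frac{2}{7045} = \frac{28178}{7045}$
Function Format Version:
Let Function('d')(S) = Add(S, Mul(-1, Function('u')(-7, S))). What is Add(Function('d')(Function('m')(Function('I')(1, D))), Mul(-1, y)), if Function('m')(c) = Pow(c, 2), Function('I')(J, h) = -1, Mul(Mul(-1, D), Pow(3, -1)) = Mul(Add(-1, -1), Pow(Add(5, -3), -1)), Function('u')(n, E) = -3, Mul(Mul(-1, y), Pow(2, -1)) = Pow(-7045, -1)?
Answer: Rational(28178, 7045) ≈ 3.9997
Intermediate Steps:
y = Rational(2, 7045) (y = Mul(-2, Pow(-7045, -1)) = Mul(-2, Rational(-1, 7045)) = Rational(2, 7045) ≈ 0.00028389)
D = 3 (D = Mul(-3, Mul(Add(-1, -1), Pow(Add(5, -3), -1))) = Mul(-3, Mul(-2, Pow(2, -1))) = Mul(-3, Mul(-2, Rational(1, 2))) = Mul(-3, -1) = 3)
Function('d')(S) = Add(3, S) (Function('d')(S) = Add(S, Mul(-1, -3)) = Add(S, 3) = Add(3, S))
Add(Function('d')(Function('m')(Function('I')(1, D))), Mul(-1, y)) = Add(Add(3, Pow(-1, 2)), Mul(-1, Rational(2, 7045))) = Add(Add(3, 1), Rational(-2, 7045)) = Add(4, Rational(-2, 7045)) = Rational(28178, 7045)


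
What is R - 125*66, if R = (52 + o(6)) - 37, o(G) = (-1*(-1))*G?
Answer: -8229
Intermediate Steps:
o(G) = G (o(G) = 1*G = G)
R = 21 (R = (52 + 6) - 37 = 58 - 37 = 21)
R - 125*66 = 21 - 125*66 = 21 - 8250 = -8229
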